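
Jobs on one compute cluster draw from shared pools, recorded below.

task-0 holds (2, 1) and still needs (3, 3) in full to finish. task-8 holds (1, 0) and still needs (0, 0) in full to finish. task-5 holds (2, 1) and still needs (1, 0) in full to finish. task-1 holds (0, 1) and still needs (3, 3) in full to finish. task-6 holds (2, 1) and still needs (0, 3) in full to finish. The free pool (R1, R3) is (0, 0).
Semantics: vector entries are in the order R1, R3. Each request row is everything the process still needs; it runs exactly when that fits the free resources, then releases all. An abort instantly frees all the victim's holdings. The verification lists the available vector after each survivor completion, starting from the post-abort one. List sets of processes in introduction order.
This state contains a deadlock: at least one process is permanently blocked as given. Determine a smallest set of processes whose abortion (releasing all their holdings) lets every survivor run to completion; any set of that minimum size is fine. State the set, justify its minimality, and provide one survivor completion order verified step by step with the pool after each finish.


The answer: abort task-0 and task-6.
Key observation: task-1 could never have finished before the abort; with (4, 2) returned by task-0 and task-6, it fits at step 3.
No one abort is enough; case by case: task-0 alone leaves task-1 blocked (short on R3); task-8 alone leaves task-0 blocked (short on R3); task-5 alone leaves task-0 blocked (short on R3); task-1 alone leaves task-0 blocked (short on R3); task-6 alone leaves task-0 blocked (short on R3).
The survivors complete as task-8, task-5, task-1. Step-by-step check (starting from the post-abort pool):
  pool = (4, 2)
  task-8 needs (0, 0) <= (4, 2) -> finishes; pool += (1, 0) = (5, 2)
  task-5 needs (1, 0) <= (5, 2) -> finishes; pool += (2, 1) = (7, 3)
  task-1 needs (3, 3) <= (7, 3) -> finishes; pool += (0, 1) = (7, 4)


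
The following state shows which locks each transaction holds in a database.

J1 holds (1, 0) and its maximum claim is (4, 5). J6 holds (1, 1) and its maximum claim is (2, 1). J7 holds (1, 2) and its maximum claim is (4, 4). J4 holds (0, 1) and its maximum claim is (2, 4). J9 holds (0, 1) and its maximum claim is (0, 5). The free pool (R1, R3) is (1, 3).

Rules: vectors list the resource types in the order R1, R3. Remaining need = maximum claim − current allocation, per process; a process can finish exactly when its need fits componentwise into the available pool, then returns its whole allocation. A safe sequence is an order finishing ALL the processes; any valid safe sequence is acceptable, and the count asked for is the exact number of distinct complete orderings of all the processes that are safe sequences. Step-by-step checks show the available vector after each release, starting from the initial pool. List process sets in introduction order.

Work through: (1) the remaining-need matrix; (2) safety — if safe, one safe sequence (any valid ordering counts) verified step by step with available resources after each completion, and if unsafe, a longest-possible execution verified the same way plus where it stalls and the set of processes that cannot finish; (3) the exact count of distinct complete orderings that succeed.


(1) Need matrix, components ordered R1, R3:
  J1: (3, 5)
  J6: (1, 0)
  J7: (3, 2)
  J4: (2, 3)
  J9: (0, 4)
(2) The state is UNSAFE.
Key observation: even finishing J6, J4, J9 leaves just (2, 6) free — too little R1 for any of the remaining processes.
A maximal execution: J6, J4, J9 — then nothing else fits. Check, step by step:
  pool = (1, 3)
  J6 needs (1, 0) <= (1, 3) -> finishes; pool += (1, 1) = (2, 4)
  J4 needs (2, 3) <= (2, 4) -> finishes; pool += (0, 1) = (2, 5)
  J9 needs (0, 4) <= (2, 5) -> finishes; pool += (0, 1) = (2, 6)
  J1 cannot run: need (3, 5) vs free (2, 6) (insufficient R1)
  J7 cannot run: need (3, 2) vs free (2, 6) (insufficient R1)
Permanently blocked: J1 and J7.
(3) Precisely 0 of the possible complete orderings are safe sequences.


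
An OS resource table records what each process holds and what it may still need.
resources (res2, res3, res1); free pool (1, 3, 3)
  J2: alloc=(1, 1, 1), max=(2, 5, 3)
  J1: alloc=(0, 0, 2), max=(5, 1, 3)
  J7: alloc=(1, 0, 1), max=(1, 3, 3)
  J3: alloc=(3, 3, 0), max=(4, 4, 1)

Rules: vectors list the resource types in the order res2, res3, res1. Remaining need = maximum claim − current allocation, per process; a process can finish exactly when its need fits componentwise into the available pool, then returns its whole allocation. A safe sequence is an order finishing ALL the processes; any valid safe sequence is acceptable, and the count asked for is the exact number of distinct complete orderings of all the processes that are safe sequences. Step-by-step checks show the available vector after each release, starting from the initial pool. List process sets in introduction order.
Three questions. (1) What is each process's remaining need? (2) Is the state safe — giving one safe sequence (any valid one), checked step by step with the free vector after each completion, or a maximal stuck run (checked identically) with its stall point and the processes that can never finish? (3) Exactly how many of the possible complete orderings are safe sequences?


(1) Need matrix, components ordered res2, res3, res1:
  J2: (1, 4, 2)
  J1: (5, 1, 1)
  J7: (0, 3, 2)
  J3: (1, 1, 1)
(2) The state is SAFE; one workable sequence: J3, J2, J7, J1.
Key observation: at J3 the run first touches a limit — (1, 1, 1) against (1, 3, 3), exact on a resource it actually requests.
Verifying each step:
  pool = (1, 3, 3)
  run J3 (needs (1, 1, 1), free (1, 3, 3)); after release of (3, 3, 0) the pool is (4, 6, 3)
  run J2 (needs (1, 4, 2), free (4, 6, 3)); after release of (1, 1, 1) the pool is (5, 7, 4)
  run J7 (needs (0, 3, 2), free (5, 7, 4)); after release of (1, 0, 1) the pool is (6, 7, 5)
  run J1 (needs (5, 1, 1), free (6, 7, 5)); after release of (0, 0, 2) the pool is (6, 7, 7)
(3) Precisely 6 of the possible complete orderings are safe sequences.


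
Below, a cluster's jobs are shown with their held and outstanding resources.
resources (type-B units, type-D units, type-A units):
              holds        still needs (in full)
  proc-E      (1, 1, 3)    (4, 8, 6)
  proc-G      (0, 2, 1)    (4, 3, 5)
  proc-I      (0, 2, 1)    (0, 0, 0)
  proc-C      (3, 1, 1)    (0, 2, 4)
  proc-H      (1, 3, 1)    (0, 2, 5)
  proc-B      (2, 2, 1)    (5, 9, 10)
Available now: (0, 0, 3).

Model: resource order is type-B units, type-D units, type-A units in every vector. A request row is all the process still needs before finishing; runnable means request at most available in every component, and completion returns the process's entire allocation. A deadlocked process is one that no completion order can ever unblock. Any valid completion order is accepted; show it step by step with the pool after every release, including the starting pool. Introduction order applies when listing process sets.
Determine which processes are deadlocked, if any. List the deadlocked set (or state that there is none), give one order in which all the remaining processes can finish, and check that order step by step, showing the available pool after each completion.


Nothing here is deadlocked.
Key observation: proc-I fits the free pool immediately, and its release cascades until everyone finishes.
The rest can finish in the order proc-I, proc-C, proc-H, proc-G, proc-E, proc-B. Walking it through:
  pool = (0, 0, 3)
  proc-I needs (0, 0, 0) <= (0, 0, 3) -> finishes; pool += (0, 2, 1) = (0, 2, 4)
  proc-C needs (0, 2, 4) <= (0, 2, 4) -> finishes; pool += (3, 1, 1) = (3, 3, 5)
  proc-H needs (0, 2, 5) <= (3, 3, 5) -> finishes; pool += (1, 3, 1) = (4, 6, 6)
  proc-G needs (4, 3, 5) <= (4, 6, 6) -> finishes; pool += (0, 2, 1) = (4, 8, 7)
  proc-E needs (4, 8, 6) <= (4, 8, 7) -> finishes; pool += (1, 1, 3) = (5, 9, 10)
  proc-B needs (5, 9, 10) <= (5, 9, 10) -> finishes; pool += (2, 2, 1) = (7, 11, 11)


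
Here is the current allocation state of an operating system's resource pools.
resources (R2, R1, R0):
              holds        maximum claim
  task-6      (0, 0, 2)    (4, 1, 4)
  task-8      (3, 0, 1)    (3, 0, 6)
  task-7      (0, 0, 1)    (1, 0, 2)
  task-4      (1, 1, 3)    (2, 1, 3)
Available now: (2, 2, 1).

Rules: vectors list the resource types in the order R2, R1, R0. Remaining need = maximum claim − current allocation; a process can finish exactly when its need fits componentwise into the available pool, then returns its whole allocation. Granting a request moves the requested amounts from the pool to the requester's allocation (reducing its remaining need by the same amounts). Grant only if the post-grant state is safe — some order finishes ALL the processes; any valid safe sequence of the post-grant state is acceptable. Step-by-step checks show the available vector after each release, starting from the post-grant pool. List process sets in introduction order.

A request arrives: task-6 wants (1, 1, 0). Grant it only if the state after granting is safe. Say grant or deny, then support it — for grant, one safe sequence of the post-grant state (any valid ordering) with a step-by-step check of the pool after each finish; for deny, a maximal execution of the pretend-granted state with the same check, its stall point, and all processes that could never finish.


GRANT — the state after the grant stays safe, e.g. via task-7, task-4, task-8, task-6.
Key observation: the grant leaves (1, 1, 1) free — enough for task-7, whose release restarts the cascade.
Step-by-step check of the post-grant state:
  pool = (1, 1, 1)
  run task-7 (needs (1, 0, 1), free (1, 1, 1)); after release of (0, 0, 1) the pool is (1, 1, 2)
  run task-4 (needs (1, 0, 0), free (1, 1, 2)); after release of (1, 1, 3) the pool is (2, 2, 5)
  run task-8 (needs (0, 0, 5), free (2, 2, 5)); after release of (3, 0, 1) the pool is (5, 2, 6)
  run task-6 (needs (3, 0, 2), free (5, 2, 6)); after release of (1, 1, 2) the pool is (6, 3, 8)


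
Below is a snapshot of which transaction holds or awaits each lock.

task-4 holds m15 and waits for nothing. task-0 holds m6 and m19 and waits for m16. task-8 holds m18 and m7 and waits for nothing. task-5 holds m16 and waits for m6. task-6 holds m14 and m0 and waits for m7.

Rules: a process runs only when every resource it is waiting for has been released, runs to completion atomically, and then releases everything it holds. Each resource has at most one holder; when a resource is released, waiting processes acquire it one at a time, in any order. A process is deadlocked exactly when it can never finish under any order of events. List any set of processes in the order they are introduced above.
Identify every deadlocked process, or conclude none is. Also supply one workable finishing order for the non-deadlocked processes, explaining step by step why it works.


Deadlocked: task-0 and task-5.
Key observation: the waits loop around task-0 -> task-5 -> task-0 with no way out; no other process is dragged down with it.
A valid finishing order for the others: task-8, task-4, task-6.
Step-by-step check:
  run task-8 (it waits on nothing); releases m18 and m7
  run task-4 (it waits on nothing); releases m15
  task-6: everything it awaited (m7) is free; runs, freeing m14 and m0


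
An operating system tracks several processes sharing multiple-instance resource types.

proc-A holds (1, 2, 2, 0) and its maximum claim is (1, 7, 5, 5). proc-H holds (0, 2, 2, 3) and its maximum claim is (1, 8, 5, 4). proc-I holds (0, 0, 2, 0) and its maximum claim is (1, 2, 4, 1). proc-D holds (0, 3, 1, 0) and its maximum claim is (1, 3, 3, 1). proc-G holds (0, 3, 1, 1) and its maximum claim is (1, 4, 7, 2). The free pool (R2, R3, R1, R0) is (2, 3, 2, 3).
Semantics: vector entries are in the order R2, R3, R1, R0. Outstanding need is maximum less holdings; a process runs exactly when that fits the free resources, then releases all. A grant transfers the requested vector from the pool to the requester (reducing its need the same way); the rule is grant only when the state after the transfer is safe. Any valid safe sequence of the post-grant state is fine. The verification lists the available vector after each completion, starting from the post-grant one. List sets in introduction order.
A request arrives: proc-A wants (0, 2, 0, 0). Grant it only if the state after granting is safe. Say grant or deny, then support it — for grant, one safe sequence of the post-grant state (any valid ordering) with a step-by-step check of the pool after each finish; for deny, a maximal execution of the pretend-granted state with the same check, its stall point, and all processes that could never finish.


DENY. Granting would leave the state unsafe.
Key observation: after proc-D, proc-I the pool peaks at (2, 4, 5, 3), and each blocked process is short somewhere: proc-A on R0; proc-H on R3; proc-G on R1.
After a pretend grant, a maximal execution: proc-D, proc-I — then nothing else fits. Walking it through:
  pool = (2, 1, 2, 3)
  run proc-D (needs (1, 0, 2, 1), free (2, 1, 2, 3)); after release of (0, 3, 1, 0) the pool is (2, 4, 3, 3)
  run proc-I (needs (1, 2, 2, 1), free (2, 4, 3, 3)); after release of (0, 0, 2, 0) the pool is (2, 4, 5, 3)
  proc-A still needs (0, 3, 3, 5) but only (2, 4, 5, 3) is free — short on R0
  proc-H still needs (1, 6, 3, 1) but only (2, 4, 5, 3) is free — short on R3
  proc-G still needs (1, 1, 6, 1) but only (2, 4, 5, 3) is free — short on R1
Had the request been granted, proc-A, proc-H and proc-G could never finish.


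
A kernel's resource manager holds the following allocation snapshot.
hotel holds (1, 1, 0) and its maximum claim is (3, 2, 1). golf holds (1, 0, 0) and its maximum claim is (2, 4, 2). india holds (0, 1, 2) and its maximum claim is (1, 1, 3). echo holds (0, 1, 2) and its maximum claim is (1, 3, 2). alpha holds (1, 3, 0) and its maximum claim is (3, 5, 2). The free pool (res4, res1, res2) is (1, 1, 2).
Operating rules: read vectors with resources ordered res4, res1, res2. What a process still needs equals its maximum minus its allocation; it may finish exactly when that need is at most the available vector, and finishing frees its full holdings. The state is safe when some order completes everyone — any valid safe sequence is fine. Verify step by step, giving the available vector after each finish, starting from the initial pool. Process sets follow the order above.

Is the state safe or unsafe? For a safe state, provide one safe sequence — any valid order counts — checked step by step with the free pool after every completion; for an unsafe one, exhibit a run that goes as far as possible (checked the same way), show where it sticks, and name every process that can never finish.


UNSAFE — no complete ordering exists.
Key observation: after india, echo the pool peaks at (1, 3, 6), and each blocked process is short somewhere: hotel on res4; golf on res1; alpha on res4.
A maximal execution: india, echo — then nothing else fits. Check, step by step:
  pool = (1, 1, 2)
  run india (needs (1, 0, 1), free (1, 1, 2)); after release of (0, 1, 2) the pool is (1, 2, 4)
  run echo (needs (1, 2, 0), free (1, 2, 4)); after release of (0, 1, 2) the pool is (1, 3, 6)
  hotel still needs (2, 1, 1) but only (1, 3, 6) is free — short on res4
  golf still needs (1, 4, 2) but only (1, 3, 6) is free — short on res1
  alpha still needs (2, 2, 2) but only (1, 3, 6) is free — short on res4
Never able to finish: hotel, golf and alpha.


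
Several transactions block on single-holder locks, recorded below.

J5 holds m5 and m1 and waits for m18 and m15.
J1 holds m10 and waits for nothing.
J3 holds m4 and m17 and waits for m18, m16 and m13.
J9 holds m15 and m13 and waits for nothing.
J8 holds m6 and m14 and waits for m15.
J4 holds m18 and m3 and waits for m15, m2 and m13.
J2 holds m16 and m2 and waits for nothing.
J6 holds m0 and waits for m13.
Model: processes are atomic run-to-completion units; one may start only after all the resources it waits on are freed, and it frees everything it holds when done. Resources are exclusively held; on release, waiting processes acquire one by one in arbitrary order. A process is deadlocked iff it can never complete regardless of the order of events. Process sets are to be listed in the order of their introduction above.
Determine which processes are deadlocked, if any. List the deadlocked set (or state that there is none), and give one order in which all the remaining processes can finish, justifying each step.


No process is deadlocked.
Key observation: all waits point, directly or indirectly, at processes that can finish, so nothing is permanently blocked.
The rest can finish in the order J2, J1, J9, J8, J4, J5, J3, J6.
Walking it through:
  run J2 (it waits on nothing); releases m16 and m2
  run J1 (it waits on nothing); releases m10
  run J9 (it waits on nothing); releases m15 and m13
  run J8 (all its waits — m15 — are resolved); releases m6 and m14
  run J4 (all its waits — m15, m2 and m13 — are resolved); releases m18 and m3
  run J5 (all its waits — m18 and m15 — are resolved); releases m5 and m1
  run J3 (all its waits — m18, m16 and m13 — are resolved); releases m4 and m17
  run J6 (all its waits — m13 — are resolved); releases m0


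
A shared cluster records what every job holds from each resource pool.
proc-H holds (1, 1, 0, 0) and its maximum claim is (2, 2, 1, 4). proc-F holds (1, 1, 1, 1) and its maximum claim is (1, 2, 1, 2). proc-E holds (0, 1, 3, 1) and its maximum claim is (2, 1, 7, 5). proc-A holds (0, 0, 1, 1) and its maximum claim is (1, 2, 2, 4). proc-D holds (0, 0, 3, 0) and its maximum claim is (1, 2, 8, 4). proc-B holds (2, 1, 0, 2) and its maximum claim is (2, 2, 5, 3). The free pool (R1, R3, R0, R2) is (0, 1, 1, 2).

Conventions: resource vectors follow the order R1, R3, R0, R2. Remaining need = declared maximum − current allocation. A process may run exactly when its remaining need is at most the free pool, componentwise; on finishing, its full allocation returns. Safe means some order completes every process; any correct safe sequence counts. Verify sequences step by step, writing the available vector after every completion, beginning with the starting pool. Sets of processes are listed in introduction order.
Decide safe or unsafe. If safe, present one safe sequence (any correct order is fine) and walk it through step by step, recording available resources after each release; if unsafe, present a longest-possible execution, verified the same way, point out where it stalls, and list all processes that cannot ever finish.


UNSAFE.
Key observation: even finishing proc-F, proc-A, proc-H leaves just (2, 3, 3, 4) free — too little R0 for any of the remaining processes.
The run proc-F, proc-A, proc-H cannot be extended any further. Walking it through:
  pool = (0, 1, 1, 2)
  proc-F: need (0, 1, 0, 1) fits (0, 1, 1, 2); releases (1, 1, 1, 1), pool now (1, 2, 2, 3)
  proc-A: need (1, 2, 1, 3) fits (1, 2, 2, 3); releases (0, 0, 1, 1), pool now (1, 2, 3, 4)
  proc-H: need (1, 1, 1, 4) fits (1, 2, 3, 4); releases (1, 1, 0, 0), pool now (2, 3, 3, 4)
  proc-E cannot run: need (2, 0, 4, 4) vs free (2, 3, 3, 4) (insufficient R0)
  proc-D cannot run: need (1, 2, 5, 4) vs free (2, 3, 3, 4) (insufficient R0)
  proc-B cannot run: need (0, 1, 5, 1) vs free (2, 3, 3, 4) (insufficient R0)
Permanently blocked: proc-E, proc-D and proc-B.


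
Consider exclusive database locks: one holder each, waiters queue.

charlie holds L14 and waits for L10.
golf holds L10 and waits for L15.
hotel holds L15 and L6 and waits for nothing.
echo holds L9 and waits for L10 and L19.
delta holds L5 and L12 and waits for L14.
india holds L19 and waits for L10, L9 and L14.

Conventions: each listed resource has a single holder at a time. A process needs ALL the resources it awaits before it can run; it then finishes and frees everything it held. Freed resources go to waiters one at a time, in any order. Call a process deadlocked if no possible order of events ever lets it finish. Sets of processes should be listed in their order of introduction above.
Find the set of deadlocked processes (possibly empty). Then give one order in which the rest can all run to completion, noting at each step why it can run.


The deadlocked set is echo and india.
Key observation: the wait chain closes on itself along echo -> india -> echo; no other process is dragged down with it.
One completion order for the rest: hotel, golf, charlie, delta.
Verifying each step:
  hotel: no waits; runs immediately, freeing L15 and L6
  golf: everything it awaited (L15) is free; runs, freeing L10
  charlie: everything it awaited (L10) is free; runs, freeing L14
  delta: everything it awaited (L14) is free; runs, freeing L5 and L12


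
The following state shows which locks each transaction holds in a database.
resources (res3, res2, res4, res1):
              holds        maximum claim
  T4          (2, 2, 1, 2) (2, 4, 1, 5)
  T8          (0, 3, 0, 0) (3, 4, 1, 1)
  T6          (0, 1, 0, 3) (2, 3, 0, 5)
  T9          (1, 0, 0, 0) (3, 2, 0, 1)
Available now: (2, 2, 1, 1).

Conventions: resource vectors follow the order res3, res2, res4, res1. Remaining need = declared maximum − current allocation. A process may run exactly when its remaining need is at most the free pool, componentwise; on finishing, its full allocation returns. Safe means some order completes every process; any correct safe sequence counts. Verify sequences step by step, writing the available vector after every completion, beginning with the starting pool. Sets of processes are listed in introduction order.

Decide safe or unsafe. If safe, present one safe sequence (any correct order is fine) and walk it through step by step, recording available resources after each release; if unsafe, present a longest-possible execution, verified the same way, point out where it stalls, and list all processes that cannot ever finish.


The state is UNSAFE.
Key observation: T9, T8 can finish, but then (3, 5, 1, 1) is all there is, and the blocked group's res1 demands exceed it.
Going as far as possible: T9, T8; after that, nothing fits. Step-by-step check:
  pool = (2, 2, 1, 1)
  T9 needs (2, 2, 0, 1) <= (2, 2, 1, 1) -> finishes; pool += (1, 0, 0, 0) = (3, 2, 1, 1)
  T8 needs (3, 1, 1, 1) <= (3, 2, 1, 1) -> finishes; pool += (0, 3, 0, 0) = (3, 5, 1, 1)
  T4 cannot run: need (0, 2, 0, 3) vs free (3, 5, 1, 1) (insufficient res1)
  T6 cannot run: need (2, 2, 0, 2) vs free (3, 5, 1, 1) (insufficient res1)
Processes that can never finish: T4 and T6.


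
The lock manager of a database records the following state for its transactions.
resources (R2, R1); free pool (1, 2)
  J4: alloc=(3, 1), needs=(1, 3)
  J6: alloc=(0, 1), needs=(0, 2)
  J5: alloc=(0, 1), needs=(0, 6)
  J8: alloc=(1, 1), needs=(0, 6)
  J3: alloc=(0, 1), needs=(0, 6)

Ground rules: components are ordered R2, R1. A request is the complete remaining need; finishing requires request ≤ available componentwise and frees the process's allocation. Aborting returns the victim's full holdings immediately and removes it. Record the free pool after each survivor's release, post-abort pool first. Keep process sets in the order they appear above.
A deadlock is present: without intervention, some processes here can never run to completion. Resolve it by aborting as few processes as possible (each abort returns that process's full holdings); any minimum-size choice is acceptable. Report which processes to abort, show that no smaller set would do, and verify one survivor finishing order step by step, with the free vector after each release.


The answer: abort J5 and J8.
Key observation: the returned (1, 2) from J5 and J8 is what brings J3 — unrunnable before, under any order — into play at step 3.
Minimality, checking each single-abort alternative: J4 alone leaves J5 blocked (short on R1); J6 alone leaves J5 blocked (short on R1); J5 alone leaves J8 blocked (short on R1); J8 alone leaves J5 blocked (short on R1); J3 alone leaves J5 blocked (short on R1).
The survivors complete as J6, J4, J3. Step-by-step check (starting from the post-abort pool):
  pool = (2, 4)
  J6: need (0, 2) fits (2, 4); releases (0, 1), pool now (2, 5)
  J4: need (1, 3) fits (2, 5); releases (3, 1), pool now (5, 6)
  J3: need (0, 6) fits (5, 6); releases (0, 1), pool now (5, 7)


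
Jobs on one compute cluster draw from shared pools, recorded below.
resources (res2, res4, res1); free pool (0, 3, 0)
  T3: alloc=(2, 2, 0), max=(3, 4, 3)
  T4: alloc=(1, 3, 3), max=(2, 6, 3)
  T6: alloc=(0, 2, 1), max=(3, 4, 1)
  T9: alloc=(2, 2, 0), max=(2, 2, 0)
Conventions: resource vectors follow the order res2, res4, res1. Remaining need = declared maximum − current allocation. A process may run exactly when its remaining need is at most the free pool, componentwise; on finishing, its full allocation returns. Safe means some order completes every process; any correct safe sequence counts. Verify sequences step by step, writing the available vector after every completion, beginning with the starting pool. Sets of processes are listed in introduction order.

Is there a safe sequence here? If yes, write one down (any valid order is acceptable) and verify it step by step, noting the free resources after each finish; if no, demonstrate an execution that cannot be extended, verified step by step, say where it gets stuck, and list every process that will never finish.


SAFE — a valid safe sequence is T9, T4, T6, T3.
Key observation: reading the order forward, T6 is the first process whose need (3, 2, 0) meets the free pool (3, 8, 3) exactly on a resource it requests.
Walking it through:
  pool = (0, 3, 0)
  run T9 (needs (0, 0, 0), free (0, 3, 0)); after release of (2, 2, 0) the pool is (2, 5, 0)
  run T4 (needs (1, 3, 0), free (2, 5, 0)); after release of (1, 3, 3) the pool is (3, 8, 3)
  run T6 (needs (3, 2, 0), free (3, 8, 3)); after release of (0, 2, 1) the pool is (3, 10, 4)
  run T3 (needs (1, 2, 3), free (3, 10, 4)); after release of (2, 2, 0) the pool is (5, 12, 4)


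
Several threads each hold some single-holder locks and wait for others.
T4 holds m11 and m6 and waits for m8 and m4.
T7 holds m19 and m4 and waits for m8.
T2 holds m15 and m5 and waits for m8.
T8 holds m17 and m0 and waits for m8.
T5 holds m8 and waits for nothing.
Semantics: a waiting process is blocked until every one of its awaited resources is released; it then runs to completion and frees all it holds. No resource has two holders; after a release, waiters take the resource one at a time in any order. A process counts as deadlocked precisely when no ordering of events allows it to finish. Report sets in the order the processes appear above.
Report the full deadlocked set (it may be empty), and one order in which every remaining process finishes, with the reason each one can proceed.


No process is deadlocked.
Key observation: all waits point, directly or indirectly, at processes that can finish, so nothing is permanently blocked.
One completion order for the rest: T5, T2, T7, T8, T4.
Walking it through:
  T5 waits on nothing -> runs at once and releases m8
  run T2 (all its waits — m8 — are resolved); releases m15 and m5
  run T7 (all its waits — m8 — are resolved); releases m19 and m4
  run T8 (all its waits — m8 — are resolved); releases m17 and m0
  run T4 (all its waits — m8 and m4 — are resolved); releases m11 and m6


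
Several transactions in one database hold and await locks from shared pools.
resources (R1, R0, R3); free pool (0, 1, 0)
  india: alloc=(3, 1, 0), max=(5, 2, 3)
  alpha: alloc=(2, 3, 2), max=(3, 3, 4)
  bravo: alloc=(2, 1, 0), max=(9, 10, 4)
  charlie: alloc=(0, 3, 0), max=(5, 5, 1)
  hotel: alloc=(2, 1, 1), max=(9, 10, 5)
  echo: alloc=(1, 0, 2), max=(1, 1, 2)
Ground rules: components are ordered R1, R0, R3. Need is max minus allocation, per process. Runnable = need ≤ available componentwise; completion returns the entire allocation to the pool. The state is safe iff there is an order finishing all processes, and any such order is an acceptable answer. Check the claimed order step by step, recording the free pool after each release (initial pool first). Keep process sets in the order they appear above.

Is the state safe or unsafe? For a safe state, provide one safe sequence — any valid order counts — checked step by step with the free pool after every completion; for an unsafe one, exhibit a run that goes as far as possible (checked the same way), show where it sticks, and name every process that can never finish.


UNSAFE.
Key observation: even finishing echo, alpha, india, charlie leaves just (6, 8, 4) free — too little R1 for any of the remaining processes.
A maximal execution: echo, alpha, india, charlie — then nothing else fits. Step-by-step check:
  pool = (0, 1, 0)
  run echo (needs (0, 1, 0), free (0, 1, 0)); after release of (1, 0, 2) the pool is (1, 1, 2)
  run alpha (needs (1, 0, 2), free (1, 1, 2)); after release of (2, 3, 2) the pool is (3, 4, 4)
  run india (needs (2, 1, 3), free (3, 4, 4)); after release of (3, 1, 0) the pool is (6, 5, 4)
  run charlie (needs (5, 2, 1), free (6, 5, 4)); after release of (0, 3, 0) the pool is (6, 8, 4)
  bravo still needs (7, 9, 4) but only (6, 8, 4) is free — short on R1 and R0
  hotel still needs (7, 9, 4) but only (6, 8, 4) is free — short on R1 and R0
Processes that can never finish: bravo and hotel.


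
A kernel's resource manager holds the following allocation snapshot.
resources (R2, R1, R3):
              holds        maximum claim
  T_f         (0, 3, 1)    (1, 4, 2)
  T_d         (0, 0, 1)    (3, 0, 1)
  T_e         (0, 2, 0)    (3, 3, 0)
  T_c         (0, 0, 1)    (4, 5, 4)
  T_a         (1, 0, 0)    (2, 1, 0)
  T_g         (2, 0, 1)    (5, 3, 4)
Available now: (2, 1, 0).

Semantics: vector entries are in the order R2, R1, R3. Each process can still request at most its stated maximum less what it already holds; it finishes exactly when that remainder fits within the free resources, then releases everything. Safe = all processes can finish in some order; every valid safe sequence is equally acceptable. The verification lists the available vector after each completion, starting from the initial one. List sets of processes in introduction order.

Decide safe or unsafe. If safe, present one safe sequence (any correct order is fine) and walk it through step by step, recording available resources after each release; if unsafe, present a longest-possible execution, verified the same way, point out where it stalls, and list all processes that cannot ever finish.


UNSAFE — no complete ordering exists.
Key observation: T_a, T_e, T_d, T_f can finish, but then (3, 6, 2) is all there is, and the blocked group's R3 demands exceed it.
The run T_a, T_e, T_d, T_f cannot be extended any further. Walking it through:
  pool = (2, 1, 0)
  run T_a (needs (1, 1, 0), free (2, 1, 0)); after release of (1, 0, 0) the pool is (3, 1, 0)
  run T_e (needs (3, 1, 0), free (3, 1, 0)); after release of (0, 2, 0) the pool is (3, 3, 0)
  run T_d (needs (3, 0, 0), free (3, 3, 0)); after release of (0, 0, 1) the pool is (3, 3, 1)
  run T_f (needs (1, 1, 1), free (3, 3, 1)); after release of (0, 3, 1) the pool is (3, 6, 2)
  T_c still needs (4, 5, 3) but only (3, 6, 2) is free — short on R2 and R3
  T_g still needs (3, 3, 3) but only (3, 6, 2) is free — short on R3
Never able to finish: T_c and T_g.


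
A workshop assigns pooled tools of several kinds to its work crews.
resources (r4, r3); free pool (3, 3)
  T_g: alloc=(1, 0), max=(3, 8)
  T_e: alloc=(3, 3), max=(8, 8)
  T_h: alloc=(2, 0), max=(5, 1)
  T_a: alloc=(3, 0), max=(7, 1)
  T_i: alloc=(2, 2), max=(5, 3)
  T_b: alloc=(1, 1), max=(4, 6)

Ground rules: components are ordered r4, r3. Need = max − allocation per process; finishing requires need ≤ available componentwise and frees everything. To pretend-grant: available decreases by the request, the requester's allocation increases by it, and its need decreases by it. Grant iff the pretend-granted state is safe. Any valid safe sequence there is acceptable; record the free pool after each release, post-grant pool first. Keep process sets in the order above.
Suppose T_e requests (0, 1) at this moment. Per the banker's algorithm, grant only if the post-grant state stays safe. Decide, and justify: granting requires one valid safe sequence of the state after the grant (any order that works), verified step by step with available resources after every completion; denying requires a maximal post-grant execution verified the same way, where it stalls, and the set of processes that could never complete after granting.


GRANT. The post-grant state is safe; one safe sequence: T_i, T_e, T_h, T_a, T_g, T_b.
Key observation: granting shrinks the pool to (3, 2), yet T_i still fits and the chain goes through.
Check on the post-grant state, step by step:
  pool = (3, 2)
  run T_i (needs (3, 1), free (3, 2)); after release of (2, 2) the pool is (5, 4)
  run T_e (needs (5, 4), free (5, 4)); after release of (3, 4) the pool is (8, 8)
  run T_h (needs (3, 1), free (8, 8)); after release of (2, 0) the pool is (10, 8)
  run T_a (needs (4, 1), free (10, 8)); after release of (3, 0) the pool is (13, 8)
  run T_g (needs (2, 8), free (13, 8)); after release of (1, 0) the pool is (14, 8)
  run T_b (needs (3, 5), free (14, 8)); after release of (1, 1) the pool is (15, 9)


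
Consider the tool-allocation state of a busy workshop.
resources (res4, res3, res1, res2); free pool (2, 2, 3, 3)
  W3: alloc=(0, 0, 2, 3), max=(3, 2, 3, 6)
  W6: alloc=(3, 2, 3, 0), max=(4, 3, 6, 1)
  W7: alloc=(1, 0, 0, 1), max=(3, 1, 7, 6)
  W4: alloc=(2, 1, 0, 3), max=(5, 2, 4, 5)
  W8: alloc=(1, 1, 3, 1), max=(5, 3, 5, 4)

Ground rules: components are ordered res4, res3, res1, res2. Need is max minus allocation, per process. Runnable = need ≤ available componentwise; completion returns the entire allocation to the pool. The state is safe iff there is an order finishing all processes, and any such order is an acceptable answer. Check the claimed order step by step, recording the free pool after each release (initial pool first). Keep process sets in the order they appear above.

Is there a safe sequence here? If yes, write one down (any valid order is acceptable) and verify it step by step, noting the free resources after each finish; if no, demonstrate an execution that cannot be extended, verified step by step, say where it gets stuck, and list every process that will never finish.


SAFE — a valid safe sequence is W6, W3, W4, W8, W7.
Key observation: reading the order forward, W6 is the first process whose need (1, 1, 3, 1) meets the free pool (2, 2, 3, 3) exactly on a resource it requests.
Check, step by step:
  pool = (2, 2, 3, 3)
  W6 needs (1, 1, 3, 1) <= (2, 2, 3, 3) -> finishes; pool += (3, 2, 3, 0) = (5, 4, 6, 3)
  W3 needs (3, 2, 1, 3) <= (5, 4, 6, 3) -> finishes; pool += (0, 0, 2, 3) = (5, 4, 8, 6)
  W4 needs (3, 1, 4, 2) <= (5, 4, 8, 6) -> finishes; pool += (2, 1, 0, 3) = (7, 5, 8, 9)
  W8 needs (4, 2, 2, 3) <= (7, 5, 8, 9) -> finishes; pool += (1, 1, 3, 1) = (8, 6, 11, 10)
  W7 needs (2, 1, 7, 5) <= (8, 6, 11, 10) -> finishes; pool += (1, 0, 0, 1) = (9, 6, 11, 11)


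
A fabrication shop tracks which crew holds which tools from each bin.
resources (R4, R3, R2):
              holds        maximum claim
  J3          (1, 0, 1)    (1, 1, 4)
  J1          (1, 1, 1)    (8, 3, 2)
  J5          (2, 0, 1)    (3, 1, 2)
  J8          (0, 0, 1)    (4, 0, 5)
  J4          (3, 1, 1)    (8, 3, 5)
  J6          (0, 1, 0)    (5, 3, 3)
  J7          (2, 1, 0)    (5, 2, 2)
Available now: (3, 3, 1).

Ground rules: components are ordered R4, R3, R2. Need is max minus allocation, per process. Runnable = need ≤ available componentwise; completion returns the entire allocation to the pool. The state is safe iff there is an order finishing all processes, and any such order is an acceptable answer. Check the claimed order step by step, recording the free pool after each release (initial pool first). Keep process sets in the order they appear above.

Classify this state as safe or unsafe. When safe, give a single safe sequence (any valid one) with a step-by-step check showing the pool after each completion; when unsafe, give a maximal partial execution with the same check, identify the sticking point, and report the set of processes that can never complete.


SAFE, for example via the order J5, J7, J1, J6, J3, J8, J4.
Key observation: J5 is the earliest step where a requested resource binds exactly: need (1, 1, 1), pool (3, 3, 1) at its turn.
Step-by-step check:
  pool = (3, 3, 1)
  J5 needs (1, 1, 1) <= (3, 3, 1) -> finishes; pool += (2, 0, 1) = (5, 3, 2)
  J7 needs (3, 1, 2) <= (5, 3, 2) -> finishes; pool += (2, 1, 0) = (7, 4, 2)
  J1 needs (7, 2, 1) <= (7, 4, 2) -> finishes; pool += (1, 1, 1) = (8, 5, 3)
  J6 needs (5, 2, 3) <= (8, 5, 3) -> finishes; pool += (0, 1, 0) = (8, 6, 3)
  J3 needs (0, 1, 3) <= (8, 6, 3) -> finishes; pool += (1, 0, 1) = (9, 6, 4)
  J8 needs (4, 0, 4) <= (9, 6, 4) -> finishes; pool += (0, 0, 1) = (9, 6, 5)
  J4 needs (5, 2, 4) <= (9, 6, 5) -> finishes; pool += (3, 1, 1) = (12, 7, 6)


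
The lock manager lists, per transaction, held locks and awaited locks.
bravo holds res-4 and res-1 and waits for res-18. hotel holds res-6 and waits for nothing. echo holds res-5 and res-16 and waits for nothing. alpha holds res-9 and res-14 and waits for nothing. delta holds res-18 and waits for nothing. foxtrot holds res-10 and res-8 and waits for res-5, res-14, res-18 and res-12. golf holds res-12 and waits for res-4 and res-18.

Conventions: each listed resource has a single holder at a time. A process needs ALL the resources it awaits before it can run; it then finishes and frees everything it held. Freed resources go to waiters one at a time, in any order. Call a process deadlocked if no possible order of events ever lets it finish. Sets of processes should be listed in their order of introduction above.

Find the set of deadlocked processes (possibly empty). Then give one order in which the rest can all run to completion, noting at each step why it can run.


No process is deadlocked.
Key observation: there is no circular wait here — follow any chain and it reaches a process that is free to run now.
The rest can finish in the order delta, bravo, echo, alpha, golf, hotel, foxtrot.
Step-by-step check:
  delta: no waits; runs immediately, freeing res-18
  bravo: everything it awaited (res-18) is free; runs, freeing res-4 and res-1
  echo: no waits; runs immediately, freeing res-5 and res-16
  alpha: no waits; runs immediately, freeing res-9 and res-14
  golf: everything it awaited (res-4 and res-18) is free; runs, freeing res-12
  hotel: no waits; runs immediately, freeing res-6
  foxtrot: everything it awaited (res-5, res-14, res-18 and res-12) is free; runs, freeing res-10 and res-8


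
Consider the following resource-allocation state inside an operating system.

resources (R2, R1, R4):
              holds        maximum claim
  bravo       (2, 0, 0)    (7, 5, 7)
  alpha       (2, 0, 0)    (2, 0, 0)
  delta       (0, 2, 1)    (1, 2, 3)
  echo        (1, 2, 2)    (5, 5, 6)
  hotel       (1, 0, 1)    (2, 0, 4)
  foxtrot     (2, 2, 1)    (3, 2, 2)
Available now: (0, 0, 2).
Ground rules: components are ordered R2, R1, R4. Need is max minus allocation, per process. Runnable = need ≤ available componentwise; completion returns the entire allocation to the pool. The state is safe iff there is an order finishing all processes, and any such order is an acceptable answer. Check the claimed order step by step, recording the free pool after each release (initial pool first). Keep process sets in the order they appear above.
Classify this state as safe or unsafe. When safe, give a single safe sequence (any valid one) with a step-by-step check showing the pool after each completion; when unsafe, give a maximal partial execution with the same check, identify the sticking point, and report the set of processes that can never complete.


The state is SAFE; one workable sequence: alpha, delta, foxtrot, echo, hotel, bravo.
Key observation: the order's first zero-slack moment is delta ((1, 0, 2) needed, (2, 0, 2) free — a requested resource with nothing to spare).
Verifying each step:
  pool = (0, 0, 2)
  alpha needs (0, 0, 0) <= (0, 0, 2) -> finishes; pool += (2, 0, 0) = (2, 0, 2)
  delta needs (1, 0, 2) <= (2, 0, 2) -> finishes; pool += (0, 2, 1) = (2, 2, 3)
  foxtrot needs (1, 0, 1) <= (2, 2, 3) -> finishes; pool += (2, 2, 1) = (4, 4, 4)
  echo needs (4, 3, 4) <= (4, 4, 4) -> finishes; pool += (1, 2, 2) = (5, 6, 6)
  hotel needs (1, 0, 3) <= (5, 6, 6) -> finishes; pool += (1, 0, 1) = (6, 6, 7)
  bravo needs (5, 5, 7) <= (6, 6, 7) -> finishes; pool += (2, 0, 0) = (8, 6, 7)
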